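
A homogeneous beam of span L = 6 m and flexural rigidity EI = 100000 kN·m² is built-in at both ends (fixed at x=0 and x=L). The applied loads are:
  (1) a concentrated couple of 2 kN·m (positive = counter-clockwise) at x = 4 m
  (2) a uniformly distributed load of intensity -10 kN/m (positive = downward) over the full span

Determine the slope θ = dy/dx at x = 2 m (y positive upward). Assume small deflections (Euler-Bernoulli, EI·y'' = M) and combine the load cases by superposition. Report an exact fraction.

Load 1 — applied couple M₀=2 kN·m at a=4 m (b=L-a=2):
  θ_1 = (R_Ax²/2 - M_Ax)/EI  [x≤a] with R_A=4/9, M_A=2/3 = ((4/9)·2²/2 - (2/3)·2)/100000 = -1/225000 rad
Load 2 — uniform load w=-10 kN/m over full span:
  θ_2 = -wx(L-x)(L-2x)/(12EI) = -(-10)·2·(6-2)·(6-2·2)/(12·100000) = 1/7500 rad
Superposition: θ = Σ θ_i = 29/225000 rad ≈ 0.000129 rad

θ(2) = 29/225000 rad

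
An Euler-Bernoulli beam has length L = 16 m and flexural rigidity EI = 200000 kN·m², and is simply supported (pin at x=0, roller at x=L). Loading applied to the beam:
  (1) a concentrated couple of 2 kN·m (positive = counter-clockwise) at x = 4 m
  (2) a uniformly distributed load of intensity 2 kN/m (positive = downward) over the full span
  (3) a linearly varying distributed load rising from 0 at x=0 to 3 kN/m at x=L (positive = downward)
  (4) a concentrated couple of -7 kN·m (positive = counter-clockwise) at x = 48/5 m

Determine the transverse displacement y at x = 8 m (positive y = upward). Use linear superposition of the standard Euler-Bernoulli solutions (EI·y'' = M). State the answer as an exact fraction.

Load 1 — applied couple M₀=2 kN·m at a=4 m (b=L-a=12):
  y_1 = (M₀x³/(6L)-M₀(x-a)²/2+C₁x)/EI  [x>a] with C₁=M₀(3b²-L²)/(6L)=11/3 = (2·8³/(6·16)-2·(8-4)²/2+(11/3)·8)/200000 = 3/25000 m
Load 2 — uniform load w=2 kN/m over full span:
  y_2 = -wx(L³-2Lx²+x³)/(24EI) = -2·8·(16³-2·16·8²+8³)/(24·200000) = -16/1875 m
Load 3 — triangular load w₀=3 kN/m (0→w₀ over full span):
  y_3 = -w₀x(7L⁴-10L²x²+3x⁴)/(360LEI) = -3·8·(7·16⁴-10·16²·8²+3·8⁴)/(360·16·200000) = -4/625 m
Load 4 — applied couple M₀=-7 kN·m at a=48/5 m (b=L-a=32/5):
  y_4 = (M₀x³/(6L)+C₁x)/EI  [x≤a] with C₁=M₀(3b²-L²)/(6L)=728/75 = ((-7)·8³/(6·16)+(728/75)·8)/200000 = 63/312500 m
Superposition: y = Σ y_i = -27397/1875000 m ≈ -0.014612 m

y(8) = -27397/1875000 m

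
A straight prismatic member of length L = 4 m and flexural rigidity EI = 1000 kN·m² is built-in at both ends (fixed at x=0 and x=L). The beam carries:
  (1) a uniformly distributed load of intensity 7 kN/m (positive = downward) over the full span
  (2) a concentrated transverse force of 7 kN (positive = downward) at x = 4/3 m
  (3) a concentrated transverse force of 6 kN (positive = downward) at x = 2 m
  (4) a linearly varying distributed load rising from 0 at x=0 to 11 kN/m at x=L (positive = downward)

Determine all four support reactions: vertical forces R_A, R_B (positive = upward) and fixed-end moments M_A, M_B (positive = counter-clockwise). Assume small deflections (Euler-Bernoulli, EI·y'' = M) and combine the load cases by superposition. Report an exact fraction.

Load 1 — uniform load w=7 kN/m over full span:
  R_A = wL/2 = 7·4/2 = 14 kN
  M_A = wL²/12 = 7·4²/12 = 28/3 kN·m
  R_B = wL/2 = 7·4/2 = 14 kN
  M_B = -wL²/12 = -7·4²/12 = -28/3 kN·m
Load 2 — point force P=7 kN at a=4/3 m (b=L-a=8/3):
  R_A = Pb²(3a+b)/L³ = 7·(8/3)²·(3·(4/3)+(8/3))/4³ = 140/27 kN
  M_A = Pab²/L² = 7·(4/3)·(8/3)²/4² = 112/27 kN·m
  R_B = Pa²(a+3b)/L³ = 7·(4/3)²·((4/3)+3·(8/3))/4³ = 49/27 kN
  M_B = -Pa²b/L² = -7·(4/3)²·(8/3)/4² = -56/27 kN·m
Load 3 — point force P=6 kN at a=2 m (b=L-a=2):
  R_A = Pb²(3a+b)/L³ = 6·2²·(3·2+2)/4³ = 3 kN
  M_A = Pab²/L² = 6·2·2²/4² = 3 kN·m
  R_B = Pa²(a+3b)/L³ = 6·2²·(2+3·2)/4³ = 3 kN
  M_B = -Pa²b/L² = -6·2²·2/4² = -3 kN·m
Load 4 — triangular load w₀=11 kN/m (0→w₀ over full span):
  R_A = 3w₀L/20 = 3·11·4/20 = 33/5 kN
  M_A = w₀L²/30 = 11·4²/30 = 88/15 kN·m
  R_B = 7w₀L/20 = 7·11·4/20 = 77/5 kN
  M_B = -w₀L²/20 = -11·4²/20 = -44/5 kN·m
Superposition: R_A = 3886/135 kN, M_A = 3017/135 kN·m, R_B = 4619/135 kN, M_B = -3133/135 kN·m

R_A = 3886/135 kN, M_A = 3017/135 kN·m, R_B = 4619/135 kN, M_B = -3133/135 kN·m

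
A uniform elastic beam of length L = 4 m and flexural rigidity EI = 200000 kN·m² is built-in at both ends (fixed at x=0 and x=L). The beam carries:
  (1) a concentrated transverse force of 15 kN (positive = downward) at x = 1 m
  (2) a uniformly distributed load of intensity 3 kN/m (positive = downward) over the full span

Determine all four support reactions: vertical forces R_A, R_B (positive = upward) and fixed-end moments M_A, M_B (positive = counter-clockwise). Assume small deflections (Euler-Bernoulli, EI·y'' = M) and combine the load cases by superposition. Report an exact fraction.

R_A = 597/32 kN, M_A = 199/16 kN·m, R_B = 267/32 kN, M_B = -109/16 kN·m

Load 1 — point force P=15 kN at a=1 m (b=L-a=3):
  R_A = Pb²(3a+b)/L³ = 15·3²·(3·1+3)/4³ = 405/32 kN
  M_A = Pab²/L² = 15·1·3²/4² = 135/16 kN·m
  R_B = Pa²(a+3b)/L³ = 15·1²·(1+3·3)/4³ = 75/32 kN
  M_B = -Pa²b/L² = -15·1²·3/4² = -45/16 kN·m
Load 2 — uniform load w=3 kN/m over full span:
  R_A = wL/2 = 3·4/2 = 6 kN
  M_A = wL²/12 = 3·4²/12 = 4 kN·m
  R_B = wL/2 = 3·4/2 = 6 kN
  M_B = -wL²/12 = -3·4²/12 = -4 kN·m
Superposition: R_A = 597/32 kN, M_A = 199/16 kN·m, R_B = 267/32 kN, M_B = -109/16 kN·m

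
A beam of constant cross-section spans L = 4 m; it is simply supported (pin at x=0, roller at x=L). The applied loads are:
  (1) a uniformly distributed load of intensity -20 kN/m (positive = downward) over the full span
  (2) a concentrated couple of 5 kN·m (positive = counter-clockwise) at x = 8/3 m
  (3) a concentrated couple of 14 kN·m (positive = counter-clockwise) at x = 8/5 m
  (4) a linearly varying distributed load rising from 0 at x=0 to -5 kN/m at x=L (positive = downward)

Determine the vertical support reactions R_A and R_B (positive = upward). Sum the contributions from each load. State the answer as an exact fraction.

R_A = -463/12 kN, R_B = -617/12 kN

Load 1 — uniform load w=-20 kN/m over full span:
  R_A = wL/2 = (-20)·4/2 = -40 kN
  R_B = wL/2 = (-20)·4/2 = -40 kN
Load 2 — applied couple M₀=5 kN·m at a=8/3 m (b=L-a=4/3):
  R_A = M₀/L = 5/4 kN
  R_B = -M₀/L = -5/4 kN
Load 3 — applied couple M₀=14 kN·m at a=8/5 m (b=L-a=12/5):
  R_A = M₀/L = 14/4 = 7/2 kN
  R_B = -M₀/L = -14/4 = -7/2 kN
Load 4 — triangular load w₀=-5 kN/m (0→w₀ over full span):
  R_A = w₀L/6 = (-5)·4/6 = -10/3 kN
  R_B = w₀L/3 = (-5)·4/3 = -20/3 kN
Superposition: R_A = -463/12 kN, R_B = -617/12 kN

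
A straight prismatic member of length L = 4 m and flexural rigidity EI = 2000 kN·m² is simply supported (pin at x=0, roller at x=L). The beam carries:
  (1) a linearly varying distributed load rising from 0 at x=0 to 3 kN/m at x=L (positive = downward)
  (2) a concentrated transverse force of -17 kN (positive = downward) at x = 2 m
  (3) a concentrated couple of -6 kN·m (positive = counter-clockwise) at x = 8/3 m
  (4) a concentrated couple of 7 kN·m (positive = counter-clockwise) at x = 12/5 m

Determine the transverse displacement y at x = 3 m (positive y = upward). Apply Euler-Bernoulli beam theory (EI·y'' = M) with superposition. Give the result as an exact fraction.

y(3) = 30679/4800000 m

Load 1 — triangular load w₀=3 kN/m (0→w₀ over full span):
  y_1 = -w₀x(7L⁴-10L²x²+3x⁴)/(360LEI) = -3·3·(7·4⁴-10·4²·3²+3·3⁴)/(360·4·2000) = -119/64000 m
Load 2 — point force P=-17 kN at a=2 m (b=L-a=2):
  y_2 = -Pa(L-x)(2Lx-a²-x²)/(6LEI)  [x>a] = -(-17)·2·(4-3)·(2·4·3-2²-3²)/(6·4·2000) = 187/24000 m
Load 3 — applied couple M₀=-6 kN·m at a=8/3 m (b=L-a=4/3):
  y_3 = (M₀x³/(6L)-M₀(x-a)²/2+C₁x)/EI  [x>a] with C₁=M₀(3b²-L²)/(6L)=8/3 = ((-6)·3³/(6·4)-(-6)·(3-(8/3))²/2+(8/3)·3)/2000 = 19/24000 m
Load 4 — applied couple M₀=7 kN·m at a=12/5 m (b=L-a=8/5):
  y_4 = (M₀x³/(6L)-M₀(x-a)²/2+C₁x)/EI  [x>a] with C₁=M₀(3b²-L²)/(6L)=-182/75 = (7·3³/(6·4)-7·(3-(12/5))²/2+(-182/75)·3)/2000 = -133/400000 m
Superposition: y = Σ y_i = 30679/4800000 m ≈ 0.006391 m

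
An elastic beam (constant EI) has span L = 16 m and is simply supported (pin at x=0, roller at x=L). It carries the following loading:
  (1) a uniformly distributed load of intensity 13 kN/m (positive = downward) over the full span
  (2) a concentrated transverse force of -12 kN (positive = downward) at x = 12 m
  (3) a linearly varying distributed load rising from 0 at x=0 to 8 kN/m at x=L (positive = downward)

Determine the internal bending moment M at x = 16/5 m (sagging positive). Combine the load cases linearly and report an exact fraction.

Load 1 — uniform load w=13 kN/m over full span:
  M_1 = wx(L-x)/2 = 13·(16/5)·(16-(16/5))/2 = 6656/25 kN·m
Load 2 — point force P=-12 kN at a=12 m (b=L-a=4):
  M_2 = Pbx/L  [x≤a] = (-12)·4·(16/5)/16 = -48/5 kN·m
Load 3 — triangular load w₀=8 kN/m (0→w₀ over full span):
  M_3 = w₀Lx/6 - w₀x³/(6L) = 8·16·(16/5)/6 - 8·(16/5)³/(6·16) = 8192/125 kN·m
Superposition: M = Σ M_i = 40272/125 kN·m ≈ 322.176000 kN·m

M(16/5) = 40272/125 kN·m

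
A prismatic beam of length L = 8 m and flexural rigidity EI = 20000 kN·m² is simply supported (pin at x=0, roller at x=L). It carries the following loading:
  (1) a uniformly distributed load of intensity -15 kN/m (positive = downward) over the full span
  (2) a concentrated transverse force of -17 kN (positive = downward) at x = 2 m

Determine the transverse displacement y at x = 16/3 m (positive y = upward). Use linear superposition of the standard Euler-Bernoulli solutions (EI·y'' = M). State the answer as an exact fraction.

y(16/3) = 16103/405000 m

Load 1 — uniform load w=-15 kN/m over full span:
  y_1 = -wx(L³-2Lx²+x³)/(24EI) = -(-15)·(16/3)·(8³-2·8·(16/3)²+(16/3)³)/(24·20000) = 352/10125 m
Load 2 — point force P=-17 kN at a=2 m (b=L-a=6):
  y_2 = -Pa(L-x)(2Lx-a²-x²)/(6LEI)  [x>a] = -(-17)·2·(8-(16/3))·(2·8·(16/3)-2²-(16/3)²)/(6·8·20000) = 2023/405000 m
Superposition: y = Σ y_i = 16103/405000 m ≈ 0.039760 m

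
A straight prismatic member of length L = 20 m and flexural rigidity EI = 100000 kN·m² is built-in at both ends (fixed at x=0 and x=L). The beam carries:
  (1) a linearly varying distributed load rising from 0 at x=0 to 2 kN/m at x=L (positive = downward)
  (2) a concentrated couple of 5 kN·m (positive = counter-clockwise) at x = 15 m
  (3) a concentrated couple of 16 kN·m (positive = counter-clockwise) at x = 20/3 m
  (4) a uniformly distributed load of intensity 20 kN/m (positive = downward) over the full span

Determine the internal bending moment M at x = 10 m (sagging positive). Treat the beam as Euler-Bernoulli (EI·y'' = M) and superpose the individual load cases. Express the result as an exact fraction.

M(10) = 4151/12 kN·m

Load 1 — triangular load w₀=2 kN/m (0→w₀ over full span):
  M_1 = 3w₀Lx/20 - w₀L²/30 - w₀x³/(6L) = 3·2·20·10/20 - 2·20²/30 - 2·10³/(6·20) = 50/3 kN·m
Load 2 — applied couple M₀=5 kN·m at a=15 m (b=L-a=5):
  M_2 = R_Ax - M_A  [x≤a] with R_A=9/32, M_A=25/16 = (9/32)·10 - (25/16) = 5/4 kN·m
Load 3 — applied couple M₀=16 kN·m at a=20/3 m (b=L-a=40/3):
  M_3 = R_Ax - M_A - M₀  [x>a] with R_A=16/15, M_A=0 = (16/15)·10 - 0 - 16 = -16/3 kN·m
Load 4 — uniform load w=20 kN/m over full span:
  M_4 = wLx/2 - wL²/12 - wx²/2 = 20·20·10/2 - 20·20²/12 - 20·10²/2 = 1000/3 kN·m
Superposition: M = Σ M_i = 4151/12 kN·m ≈ 345.916667 kN·m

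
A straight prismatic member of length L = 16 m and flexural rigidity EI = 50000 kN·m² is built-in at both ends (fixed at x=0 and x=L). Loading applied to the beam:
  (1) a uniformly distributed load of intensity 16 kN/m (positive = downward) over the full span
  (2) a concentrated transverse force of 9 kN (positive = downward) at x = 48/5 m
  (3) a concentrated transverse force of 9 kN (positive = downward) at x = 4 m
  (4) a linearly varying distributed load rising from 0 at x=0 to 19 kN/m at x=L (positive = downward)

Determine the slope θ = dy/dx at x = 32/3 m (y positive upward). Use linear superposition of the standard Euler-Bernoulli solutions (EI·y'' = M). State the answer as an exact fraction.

θ(32/3) = 1276463/94921875 rad

Load 1 — uniform load w=16 kN/m over full span:
  θ_1 = -wx(L-x)(L-2x)/(12EI) = -16·(32/3)·(16-(32/3))·(16-2·(32/3))/(12·50000) = 2048/253125 rad
Load 2 — point force P=9 kN at a=48/5 m (b=L-a=32/5):
  θ_2 = Pa²(L-x)(2bL-(3b+a)(L-x))/(2L³EI)  [x>a] = 9·(48/5)²·(16-(32/3))·(2·(32/5)·16-(3·(32/5)+(48/5))·(16-(32/3)))/(2·16³·50000) = 216/390625 rad
Load 3 — point force P=9 kN at a=4 m (b=L-a=12):
  θ_3 = Pa²(L-x)(2bL-(3b+a)(L-x))/(2L³EI)  [x>a] = 9·4²·(16-(32/3))·(2·12·16-(3·12+4)·(16-(32/3)))/(2·16³·50000) = 1/3125 rad
Load 4 — triangular load w₀=19 kN/m (0→w₀ over full span):
  θ_4 = -w₀(2x(L-x)(L-2x)(x+2L)+x²(L-x)²)/(120LEI) = -19·(2·(32/3)·(16-(32/3))·(16-2·(32/3))·((32/3)+2·16)+(32/3)²·(16-(32/3))²)/(120·16·50000) = 17024/3796875 rad
Superposition: θ = Σ θ_i = 1276463/94921875 rad ≈ 0.013448 rad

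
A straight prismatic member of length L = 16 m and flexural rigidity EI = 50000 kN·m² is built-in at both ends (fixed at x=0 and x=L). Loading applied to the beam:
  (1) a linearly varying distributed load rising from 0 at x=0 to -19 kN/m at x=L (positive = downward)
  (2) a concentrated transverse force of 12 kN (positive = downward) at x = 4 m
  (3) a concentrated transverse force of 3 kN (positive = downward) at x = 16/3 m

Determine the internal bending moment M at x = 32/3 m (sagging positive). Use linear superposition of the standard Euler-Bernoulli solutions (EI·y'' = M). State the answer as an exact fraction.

Load 1 — triangular load w₀=-19 kN/m (0→w₀ over full span):
  M_1 = 3w₀Lx/20 - w₀L²/30 - w₀x³/(6L) = 3·(-19)·16·(32/3)/20 - (-19)·16²/30 - (-19)·(32/3)³/(6·16) = -34048/405 kN·m
Load 2 — point force P=12 kN at a=4 m (b=L-a=12):
  M_2 = Pa²(a+3b)(L-x)/L³ - Pa²b/L²  [x>a] = 12·4²·(4+3·12)·(16-(32/3))/16³ - 12·4²·12/16² = 1 kN·m
Load 3 — point force P=3 kN at a=16/3 m (b=L-a=32/3):
  M_3 = Pa²(a+3b)(L-x)/L³ - Pa²b/L²  [x>a] = 3·(16/3)²·((16/3)+3·(32/3))·(16-(32/3))/16³ - 3·(16/3)²·(32/3)/16² = 16/27 kN·m
Superposition: M = Σ M_i = -33403/405 kN·m ≈ -82.476543 kN·m

M(32/3) = -33403/405 kN·m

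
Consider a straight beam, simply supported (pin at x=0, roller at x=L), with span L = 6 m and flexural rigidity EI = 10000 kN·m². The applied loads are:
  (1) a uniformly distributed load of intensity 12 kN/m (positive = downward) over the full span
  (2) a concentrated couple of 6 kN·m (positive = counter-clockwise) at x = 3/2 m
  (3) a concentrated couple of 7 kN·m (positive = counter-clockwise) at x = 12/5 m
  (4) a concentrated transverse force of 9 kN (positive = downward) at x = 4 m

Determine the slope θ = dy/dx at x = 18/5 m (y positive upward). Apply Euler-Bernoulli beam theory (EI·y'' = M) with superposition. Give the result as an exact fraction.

θ(18/5) = 33133/10000000 rad

Load 1 — uniform load w=12 kN/m over full span:
  θ_1 = -w(L³-6Lx²+4x³)/(24EI) = -12·(6³-6·6·(18/5)²+4·(18/5)³)/(24·10000) = 999/312500 rad
Load 2 — applied couple M₀=6 kN·m at a=3/2 m (b=L-a=9/2):
  θ_2 = (M₀x²/(2L)-M₀(x-a)+C₁)/EI  [x>a] with C₁=M₀(3b²-L²)/(6L)=33/8 = (6·(18/5)²/(2·6)-6·((18/5)-(3/2))+(33/8))/10000 = -399/2000000 rad
Load 3 — applied couple M₀=7 kN·m at a=12/5 m (b=L-a=18/5):
  θ_3 = (M₀x²/(2L)-M₀(x-a)+C₁)/EI  [x>a] with C₁=M₀(3b²-L²)/(6L)=14/25 = (7·(18/5)²/(2·6)-7·((18/5)-(12/5))+(14/25))/10000 = -7/250000 rad
Load 4 — point force P=9 kN at a=4 m (b=L-a=2):
  θ_4 = -Pb(L²-b²-3x²)/(6LEI)  [x≤a] = -9·2·(6²-2²-3·(18/5)²)/(6·6·10000) = 43/125000 rad
Superposition: θ = Σ θ_i = 33133/10000000 rad ≈ 0.003313 rad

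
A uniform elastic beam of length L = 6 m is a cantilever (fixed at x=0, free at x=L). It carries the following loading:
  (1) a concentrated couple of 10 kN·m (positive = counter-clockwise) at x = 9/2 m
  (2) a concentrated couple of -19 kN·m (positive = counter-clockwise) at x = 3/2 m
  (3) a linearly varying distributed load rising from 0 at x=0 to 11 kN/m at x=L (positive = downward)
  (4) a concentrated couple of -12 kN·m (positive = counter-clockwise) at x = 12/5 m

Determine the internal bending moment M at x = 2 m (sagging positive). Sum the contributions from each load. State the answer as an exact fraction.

M(2) = -634/9 kN·m

Load 1 — applied couple M₀=10 kN·m at a=9/2 m (b=L-a=3/2):
  M_1 = M₀  [x≤a] = 10 = 10 kN·m
Load 2 — applied couple M₀=-19 kN·m at a=3/2 m (b=L-a=9/2):
  M_2 = 0  [x>a] = 0 kN·m
Load 3 — triangular load w₀=11 kN/m (0→w₀ over full span):
  M_3 = w₀Lx/2 - w₀L²/3 - w₀x³/(6L) = 11·6·2/2 - 11·6²/3 - 11·2³/(6·6) = -616/9 kN·m
Load 4 — applied couple M₀=-12 kN·m at a=12/5 m (b=L-a=18/5):
  M_4 = M₀  [x≤a] = (-12) = -12 kN·m
Superposition: M = Σ M_i = -634/9 kN·m ≈ -70.444444 kN·m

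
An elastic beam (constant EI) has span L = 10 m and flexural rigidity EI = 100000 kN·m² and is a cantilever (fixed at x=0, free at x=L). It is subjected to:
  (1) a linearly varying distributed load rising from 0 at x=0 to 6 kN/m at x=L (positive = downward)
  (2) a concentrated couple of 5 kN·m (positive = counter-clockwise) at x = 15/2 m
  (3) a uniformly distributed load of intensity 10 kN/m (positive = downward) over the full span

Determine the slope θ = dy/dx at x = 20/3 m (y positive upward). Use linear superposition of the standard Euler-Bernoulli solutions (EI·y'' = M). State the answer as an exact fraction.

θ(20/3) = -1853/81000 rad

Load 1 — triangular load w₀=6 kN/m (0→w₀ over full span):
  θ_1 = (w₀Lx²/4-w₀L²x/3-w₀x⁴/(24L))/EI = (6·10·(20/3)²/4-6·10²·(20/3)/3-6·(20/3)⁴/(24·10))/100000 = -29/4050 rad
Load 2 — applied couple M₀=5 kN·m at a=15/2 m (b=L-a=5/2):
  θ_2 = M₀x/EI  [x≤a] = 5·(20/3)/100000 = 1/3000 rad
Load 3 — uniform load w=10 kN/m over full span:
  θ_3 = -wx(x²-3Lx+3L²)/(6EI) = -10·(20/3)·((20/3)²-3·10·(20/3)+3·10²)/(6·100000) = -13/810 rad
Superposition: θ = Σ θ_i = -1853/81000 rad ≈ -0.022877 rad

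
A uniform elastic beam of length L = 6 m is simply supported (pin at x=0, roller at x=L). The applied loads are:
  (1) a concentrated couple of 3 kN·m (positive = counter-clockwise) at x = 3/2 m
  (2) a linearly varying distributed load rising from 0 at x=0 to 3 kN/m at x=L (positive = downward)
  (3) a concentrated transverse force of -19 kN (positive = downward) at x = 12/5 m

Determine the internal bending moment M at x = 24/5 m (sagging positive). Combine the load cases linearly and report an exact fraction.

M(24/5) = -567/125 kN·m

Load 1 — applied couple M₀=3 kN·m at a=3/2 m (b=L-a=9/2):
  M_1 = M₀x/L - M₀  [x>a] = 3·(24/5)/6 - 3 = -3/5 kN·m
Load 2 — triangular load w₀=3 kN/m (0→w₀ over full span):
  M_2 = w₀Lx/6 - w₀x³/(6L) = 3·6·(24/5)/6 - 3·(24/5)³/(6·6) = 648/125 kN·m
Load 3 — point force P=-19 kN at a=12/5 m (b=L-a=18/5):
  M_3 = Pa(L-x)/L  [x>a] = (-19)·(12/5)·(6-(24/5))/6 = -228/25 kN·m
Superposition: M = Σ M_i = -567/125 kN·m ≈ -4.536000 kN·m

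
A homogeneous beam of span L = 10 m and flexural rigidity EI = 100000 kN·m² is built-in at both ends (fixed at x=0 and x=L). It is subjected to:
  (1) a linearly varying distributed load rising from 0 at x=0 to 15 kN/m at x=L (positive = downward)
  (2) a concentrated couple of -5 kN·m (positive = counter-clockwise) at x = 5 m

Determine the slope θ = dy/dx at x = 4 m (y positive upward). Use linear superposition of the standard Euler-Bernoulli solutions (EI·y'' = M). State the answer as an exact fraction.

θ(4) = -37/100000 rad

Load 1 — triangular load w₀=15 kN/m (0→w₀ over full span):
  θ_1 = -w₀(2x(L-x)(L-2x)(x+2L)+x²(L-x)²)/(120LEI) = -15·(2·4·(10-4)·(10-2·4)·(4+2·10)+4²·(10-4)²)/(120·10·100000) = -9/25000 rad
Load 2 — applied couple M₀=-5 kN·m at a=5 m (b=L-a=5):
  θ_2 = (R_Ax²/2 - M_Ax)/EI  [x≤a] with R_A=-3/4, M_A=-5/4 = ((-3/4)·4²/2 - (-5/4)·4)/100000 = -1/100000 rad
Superposition: θ = Σ θ_i = -37/100000 rad ≈ -0.000370 rad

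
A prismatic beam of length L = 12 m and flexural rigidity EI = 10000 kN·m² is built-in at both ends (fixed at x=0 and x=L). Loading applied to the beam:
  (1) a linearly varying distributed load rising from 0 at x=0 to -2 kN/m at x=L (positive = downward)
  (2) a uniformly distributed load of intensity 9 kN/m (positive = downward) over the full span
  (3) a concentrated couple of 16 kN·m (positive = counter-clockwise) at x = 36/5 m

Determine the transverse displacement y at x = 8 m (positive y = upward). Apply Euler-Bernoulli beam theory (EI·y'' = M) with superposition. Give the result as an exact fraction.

y(8) = -4832/140625 m

Load 1 — triangular load w₀=-2 kN/m (0→w₀ over full span):
  y_1 = -w₀x²(L-x)²(x+2L)/(120LEI) = -(-2)·8²·(12-8)²·(8+2·12)/(120·12·10000) = 128/28125 m
Load 2 — uniform load w=9 kN/m over full span:
  y_2 = -wx²(L-x)²/(24EI) = -9·8²·(12-8)²/(24·10000) = -24/625 m
Load 3 — applied couple M₀=16 kN·m at a=36/5 m (b=L-a=24/5):
  y_3 = (R_Ax³/6 - M_Ax²/2 - M₀(x-a)²/2)/EI  [x>a] with R_A=48/25, M_A=128/25 = ((48/25)·8³/6 - (128/25)·8²/2 - 16·(8-(36/5))²/2)/10000 = -8/15625 m
Superposition: y = Σ y_i = -4832/140625 m ≈ -0.034361 m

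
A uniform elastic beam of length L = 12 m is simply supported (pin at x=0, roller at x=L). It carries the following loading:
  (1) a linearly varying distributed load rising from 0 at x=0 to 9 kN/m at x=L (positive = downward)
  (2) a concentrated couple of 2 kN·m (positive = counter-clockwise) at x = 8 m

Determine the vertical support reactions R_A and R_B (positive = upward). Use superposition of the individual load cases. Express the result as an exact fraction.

Load 1 — triangular load w₀=9 kN/m (0→w₀ over full span):
  R_A = w₀L/6 = 9·12/6 = 18 kN
  R_B = w₀L/3 = 9·12/3 = 36 kN
Load 2 — applied couple M₀=2 kN·m at a=8 m (b=L-a=4):
  R_A = M₀/L = 2/12 = 1/6 kN
  R_B = -M₀/L = -2/12 = -1/6 kN
Superposition: R_A = 109/6 kN, R_B = 215/6 kN

R_A = 109/6 kN, R_B = 215/6 kN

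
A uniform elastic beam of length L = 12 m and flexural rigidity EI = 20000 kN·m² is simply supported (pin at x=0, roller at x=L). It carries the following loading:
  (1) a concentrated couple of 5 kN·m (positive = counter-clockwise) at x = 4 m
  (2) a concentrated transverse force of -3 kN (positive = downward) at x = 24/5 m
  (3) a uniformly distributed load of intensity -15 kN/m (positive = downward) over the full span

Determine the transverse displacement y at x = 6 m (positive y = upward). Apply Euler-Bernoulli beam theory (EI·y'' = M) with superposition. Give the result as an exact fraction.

Load 1 — applied couple M₀=5 kN·m at a=4 m (b=L-a=8):
  y_1 = (M₀x³/(6L)-M₀(x-a)²/2+C₁x)/EI  [x>a] with C₁=M₀(3b²-L²)/(6L)=10/3 = (5·6³/(6·12)-5·(6-4)²/2+(10/3)·6)/20000 = 1/800 m
Load 2 — point force P=-3 kN at a=24/5 m (b=L-a=36/5):
  y_2 = -Pa(L-x)(2Lx-a²-x²)/(6LEI)  [x>a] = -(-3)·(24/5)·(12-6)·(2·12·6-(24/5)²-6²)/(6·12·20000) = 1593/312500 m
Load 3 — uniform load w=-15 kN/m over full span:
  y_3 = -wx(L³-2Lx²+x³)/(24EI) = -(-15)·6·(12³-2·12·6²+6³)/(24·20000) = 81/400 m
Superposition: y = Σ y_i = 522119/2500000 m ≈ 0.208848 m

y(6) = 522119/2500000 m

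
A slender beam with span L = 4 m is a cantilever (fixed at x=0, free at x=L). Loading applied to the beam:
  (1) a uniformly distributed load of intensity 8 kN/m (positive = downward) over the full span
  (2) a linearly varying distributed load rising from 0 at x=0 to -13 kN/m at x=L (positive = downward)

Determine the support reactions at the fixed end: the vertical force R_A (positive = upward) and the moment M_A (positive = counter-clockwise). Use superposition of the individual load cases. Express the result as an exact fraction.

Load 1 — uniform load w=8 kN/m over full span:
  R_A = wL = 8·4 = 32 kN
  M_A = wL²/2 = 8·4²/2 = 64 kN·m
Load 2 — triangular load w₀=-13 kN/m (0→w₀ over full span):
  R_A = w₀L/2 = (-13)·4/2 = -26 kN
  M_A = w₀L²/3 = (-13)·4²/3 = -208/3 kN·m
Superposition: R_A = 6 kN, M_A = -16/3 kN·m

R_A = 6 kN, M_A = -16/3 kN·m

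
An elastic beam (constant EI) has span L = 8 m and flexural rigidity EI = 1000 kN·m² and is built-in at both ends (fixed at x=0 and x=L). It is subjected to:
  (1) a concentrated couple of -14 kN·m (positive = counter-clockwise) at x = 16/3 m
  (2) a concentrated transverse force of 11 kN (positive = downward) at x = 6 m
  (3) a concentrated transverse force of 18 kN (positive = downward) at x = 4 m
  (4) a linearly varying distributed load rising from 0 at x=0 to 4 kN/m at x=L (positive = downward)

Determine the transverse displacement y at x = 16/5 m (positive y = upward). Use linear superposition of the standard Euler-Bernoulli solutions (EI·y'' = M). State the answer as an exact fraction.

y(16/5) = -1098026/17578125 m

Load 1 — applied couple M₀=-14 kN·m at a=16/3 m (b=L-a=8/3):
  y_1 = (R_Ax³/6 - M_Ax²/2)/EI  [x≤a] with R_A=-7/3, M_A=-14/3 = ((-7/3)·(16/5)³/6 - (-14/3)·(16/5)²/2)/1000 = 1568/140625 m
Load 2 — point force P=11 kN at a=6 m (b=L-a=2):
  y_2 = -Pb²x²(3aL-(3a+b)x)/(6L³EI)  [x≤a] = -11·2²·(16/5)²·(3·6·8-(3·6+2)·(16/5))/(6·8³·1000) = -22/1875 m
Load 3 — point force P=18 kN at a=4 m (b=L-a=4):
  y_3 = -Pb²x²(3aL-(3a+b)x)/(6L³EI)  [x≤a] = -18·4²·(16/5)²·(3·4·8-(3·4+4)·(16/5))/(6·8³·1000) = -672/15625 m
Load 4 — triangular load w₀=4 kN/m (0→w₀ over full span):
  y_4 = -w₀x²(L-x)²(x+2L)/(120LEI) = -4·(16/5)²·(8-(16/5))²·((16/5)+2·8)/(120·8·1000) = -36864/1953125 m
Superposition: y = Σ y_i = -1098026/17578125 m ≈ -0.062465 m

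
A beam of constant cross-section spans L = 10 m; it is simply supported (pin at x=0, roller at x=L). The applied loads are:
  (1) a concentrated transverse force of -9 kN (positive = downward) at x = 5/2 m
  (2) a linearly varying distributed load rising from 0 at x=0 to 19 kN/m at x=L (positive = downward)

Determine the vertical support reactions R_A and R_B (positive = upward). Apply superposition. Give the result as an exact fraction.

Load 1 — point force P=-9 kN at a=5/2 m (b=L-a=15/2):
  R_A = Pb/L = (-9)·(15/2)/10 = -27/4 kN
  R_B = Pa/L = (-9)·(5/2)/10 = -9/4 kN
Load 2 — triangular load w₀=19 kN/m (0→w₀ over full span):
  R_A = w₀L/6 = 19·10/6 = 95/3 kN
  R_B = w₀L/3 = 19·10/3 = 190/3 kN
Superposition: R_A = 299/12 kN, R_B = 733/12 kN

R_A = 299/12 kN, R_B = 733/12 kN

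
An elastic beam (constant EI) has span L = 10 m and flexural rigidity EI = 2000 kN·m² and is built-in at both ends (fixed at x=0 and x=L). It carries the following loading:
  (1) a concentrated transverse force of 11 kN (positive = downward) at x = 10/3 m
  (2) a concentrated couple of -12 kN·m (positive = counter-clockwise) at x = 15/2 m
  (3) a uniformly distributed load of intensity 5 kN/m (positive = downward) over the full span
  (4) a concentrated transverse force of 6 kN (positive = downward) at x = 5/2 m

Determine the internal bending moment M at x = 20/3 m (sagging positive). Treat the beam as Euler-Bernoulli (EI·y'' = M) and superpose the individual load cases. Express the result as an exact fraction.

M(20/3) = 13361/1296 kN·m

Load 1 — point force P=11 kN at a=10/3 m (b=L-a=20/3):
  M_1 = Pa²(a+3b)(L-x)/L³ - Pa²b/L²  [x>a] = 11·(10/3)²·((10/3)+3·(20/3))·(10-(20/3))/10³ - 11·(10/3)²·(20/3)/10² = 110/81 kN·m
Load 2 — applied couple M₀=-12 kN·m at a=15/2 m (b=L-a=5/2):
  M_2 = R_Ax - M_A  [x≤a] with R_A=-27/20, M_A=-15/4 = (-27/20)·(20/3) - (-15/4) = -21/4 kN·m
Load 3 — uniform load w=5 kN/m over full span:
  M_3 = wLx/2 - wL²/12 - wx²/2 = 5·10·(20/3)/2 - 5·10²/12 - 5·(20/3)²/2 = 125/9 kN·m
Load 4 — point force P=6 kN at a=5/2 m (b=L-a=15/2):
  M_4 = Pa²(a+3b)(L-x)/L³ - Pa²b/L²  [x>a] = 6·(5/2)²·((5/2)+3·(15/2))·(10-(20/3))/10³ - 6·(5/2)²·(15/2)/10² = 5/16 kN·m
Superposition: M = Σ M_i = 13361/1296 kN·m ≈ 10.309414 kN·m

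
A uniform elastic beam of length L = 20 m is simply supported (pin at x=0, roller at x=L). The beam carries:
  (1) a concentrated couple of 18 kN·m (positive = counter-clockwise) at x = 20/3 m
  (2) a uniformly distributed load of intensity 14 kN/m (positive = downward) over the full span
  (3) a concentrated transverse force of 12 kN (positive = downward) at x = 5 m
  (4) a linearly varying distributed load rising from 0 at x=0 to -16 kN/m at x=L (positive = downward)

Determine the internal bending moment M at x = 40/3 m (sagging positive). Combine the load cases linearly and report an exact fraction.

M(40/3) = 19534/81 kN·m

Load 1 — applied couple M₀=18 kN·m at a=20/3 m (b=L-a=40/3):
  M_1 = M₀x/L - M₀  [x>a] = 18·(40/3)/20 - 18 = -6 kN·m
Load 2 — uniform load w=14 kN/m over full span:
  M_2 = wx(L-x)/2 = 14·(40/3)·(20-(40/3))/2 = 5600/9 kN·m
Load 3 — point force P=12 kN at a=5 m (b=L-a=15):
  M_3 = Pa(L-x)/L  [x>a] = 12·5·(20-(40/3))/20 = 20 kN·m
Load 4 — triangular load w₀=-16 kN/m (0→w₀ over full span):
  M_4 = w₀Lx/6 - w₀x³/(6L) = (-16)·20·(40/3)/6 - (-16)·(40/3)³/(6·20) = -32000/81 kN·m
Superposition: M = Σ M_i = 19534/81 kN·m ≈ 241.160494 kN·m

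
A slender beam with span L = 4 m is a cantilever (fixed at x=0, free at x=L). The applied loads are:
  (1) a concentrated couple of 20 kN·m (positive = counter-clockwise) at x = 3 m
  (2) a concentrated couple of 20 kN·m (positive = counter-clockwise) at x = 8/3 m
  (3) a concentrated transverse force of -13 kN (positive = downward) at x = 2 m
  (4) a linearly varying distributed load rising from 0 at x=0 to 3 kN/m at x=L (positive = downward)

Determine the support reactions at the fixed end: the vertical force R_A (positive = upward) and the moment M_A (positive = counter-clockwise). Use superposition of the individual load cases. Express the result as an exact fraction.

R_A = -7 kN, M_A = -50 kN·m

Load 1 — applied couple M₀=20 kN·m at a=3 m (b=L-a=1):
  R_A = 0 kN
  M_A = -M₀ = -20 kN·m
Load 2 — applied couple M₀=20 kN·m at a=8/3 m (b=L-a=4/3):
  R_A = 0 kN
  M_A = -M₀ = -20 kN·m
Load 3 — point force P=-13 kN at a=2 m (b=L-a=2):
  R_A = P = (-13) = -13 kN
  M_A = Pa = (-13)·2 = -26 kN·m
Load 4 — triangular load w₀=3 kN/m (0→w₀ over full span):
  R_A = w₀L/2 = 3·4/2 = 6 kN
  M_A = w₀L²/3 = 3·4²/3 = 16 kN·m
Superposition: R_A = -7 kN, M_A = -50 kN·m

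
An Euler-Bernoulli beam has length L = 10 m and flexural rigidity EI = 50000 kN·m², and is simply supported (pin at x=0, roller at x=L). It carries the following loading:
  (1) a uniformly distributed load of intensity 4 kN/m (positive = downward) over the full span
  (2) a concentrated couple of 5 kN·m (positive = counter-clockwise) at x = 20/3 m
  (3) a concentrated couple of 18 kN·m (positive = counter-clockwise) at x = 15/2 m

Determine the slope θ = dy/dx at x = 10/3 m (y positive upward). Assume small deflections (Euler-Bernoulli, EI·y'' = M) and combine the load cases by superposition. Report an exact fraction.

Load 1 — uniform load w=4 kN/m over full span:
  θ_1 = -w(L³-6Lx²+4x³)/(24EI) = -4·(10³-6·10·(10/3)²+4·(10/3)³)/(24·50000) = -13/8100 rad
Load 2 — applied couple M₀=5 kN·m at a=20/3 m (b=L-a=10/3):
  θ_2 = (M₀x²/(2L)+C₁)/EI  [x≤a] with C₁=M₀(3b²-L²)/(6L)=-50/9 = (5·(10/3)²/(2·10)+(-50/9))/50000 = -1/18000 rad
Load 3 — applied couple M₀=18 kN·m at a=15/2 m (b=L-a=5/2):
  θ_3 = (M₀x²/(2L)+C₁)/EI  [x≤a] with C₁=M₀(3b²-L²)/(6L)=-195/8 = (18·(10/3)²/(2·10)+(-195/8))/50000 = -23/80000 rad
Superposition: θ = Σ θ_i = -12623/6480000 rad ≈ -0.001948 rad

θ(10/3) = -12623/6480000 rad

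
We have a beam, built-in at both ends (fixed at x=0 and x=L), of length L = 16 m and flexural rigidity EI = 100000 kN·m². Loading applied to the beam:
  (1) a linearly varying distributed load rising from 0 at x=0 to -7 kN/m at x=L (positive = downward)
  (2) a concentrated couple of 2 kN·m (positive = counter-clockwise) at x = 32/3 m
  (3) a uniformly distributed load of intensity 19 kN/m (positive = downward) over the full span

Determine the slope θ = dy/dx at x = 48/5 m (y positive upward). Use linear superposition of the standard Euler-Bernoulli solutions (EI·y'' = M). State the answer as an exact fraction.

θ(48/5) = 5209/1953125 rad

Load 1 — triangular load w₀=-7 kN/m (0→w₀ over full span):
  θ_1 = -w₀(2x(L-x)(L-2x)(x+2L)+x²(L-x)²)/(120LEI) = -(-7)·(2·(48/5)·(16-(48/5))·(16-2·(48/5))·((48/5)+2·16)+(48/5)²·(16-(48/5))²)/(120·16·100000) = -896/1953125 rad
Load 2 — applied couple M₀=2 kN·m at a=32/3 m (b=L-a=16/3):
  θ_2 = (R_Ax²/2 - M_Ax)/EI  [x≤a] with R_A=1/6, M_A=2/3 = ((1/6)·(48/5)²/2 - (2/3)·(48/5))/100000 = 1/78125 rad
Load 3 — uniform load w=19 kN/m over full span:
  θ_3 = -wx(L-x)(L-2x)/(12EI) = -19·(48/5)·(16-(48/5))·(16-2·(48/5))/(12·100000) = 1216/390625 rad
Superposition: θ = Σ θ_i = 5209/1953125 rad ≈ 0.002667 rad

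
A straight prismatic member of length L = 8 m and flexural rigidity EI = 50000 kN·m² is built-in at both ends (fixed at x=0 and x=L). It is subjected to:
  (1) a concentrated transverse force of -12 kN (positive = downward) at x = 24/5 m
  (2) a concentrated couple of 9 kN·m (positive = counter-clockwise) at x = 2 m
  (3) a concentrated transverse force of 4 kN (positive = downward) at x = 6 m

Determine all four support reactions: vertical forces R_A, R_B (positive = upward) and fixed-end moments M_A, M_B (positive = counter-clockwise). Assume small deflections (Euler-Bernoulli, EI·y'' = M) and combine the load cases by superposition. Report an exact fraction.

Load 1 — point force P=-12 kN at a=24/5 m (b=L-a=16/5):
  R_A = Pb²(3a+b)/L³ = (-12)·(16/5)²·(3·(24/5)+(16/5))/8³ = -528/125 kN
  M_A = Pab²/L² = (-12)·(24/5)·(16/5)²/8² = -1152/125 kN·m
  R_B = Pa²(a+3b)/L³ = (-12)·(24/5)²·((24/5)+3·(16/5))/8³ = -972/125 kN
  M_B = -Pa²b/L² = -(-12)·(24/5)²·(16/5)/8² = 1728/125 kN·m
Load 2 — applied couple M₀=9 kN·m at a=2 m (b=L-a=6):
  R_A = 6M₀ab/L³ = 6·9·2·6/8³ = 81/64 kN
  M_A = M₀b(2a-b)/L² = 9·6·(2·2-6)/8² = -27/16 kN·m
  R_B = -6M₀ab/L³ = -6·9·2·6/8³ = -81/64 kN
  M_B = M₀a(2b-a)/L² = 9·2·(2·6-2)/8² = 45/16 kN·m
Load 3 — point force P=4 kN at a=6 m (b=L-a=2):
  R_A = Pb²(3a+b)/L³ = 4·2²·(3·6+2)/8³ = 5/8 kN
  M_A = Pab²/L² = 4·6·2²/8² = 3/2 kN·m
  R_B = Pa²(a+3b)/L³ = 4·6²·(6+3·2)/8³ = 27/8 kN
  M_B = -Pa²b/L² = -4·6²·2/8² = -9/2 kN·m
Superposition: R_A = -18667/8000 kN, M_A = -18807/2000 kN·m, R_B = -45333/8000 kN, M_B = 24273/2000 kN·m

R_A = -18667/8000 kN, M_A = -18807/2000 kN·m, R_B = -45333/8000 kN, M_B = 24273/2000 kN·m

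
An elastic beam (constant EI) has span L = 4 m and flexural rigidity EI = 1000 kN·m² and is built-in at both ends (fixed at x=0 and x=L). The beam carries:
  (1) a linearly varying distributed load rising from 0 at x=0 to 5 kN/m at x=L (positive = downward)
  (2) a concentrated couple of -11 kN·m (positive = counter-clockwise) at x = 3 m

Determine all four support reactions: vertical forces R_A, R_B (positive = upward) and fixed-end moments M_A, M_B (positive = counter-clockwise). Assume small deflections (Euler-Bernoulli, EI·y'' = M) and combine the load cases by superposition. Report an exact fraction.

Load 1 — triangular load w₀=5 kN/m (0→w₀ over full span):
  R_A = 3w₀L/20 = 3·5·4/20 = 3 kN
  M_A = w₀L²/30 = 5·4²/30 = 8/3 kN·m
  R_B = 7w₀L/20 = 7·5·4/20 = 7 kN
  M_B = -w₀L²/20 = -5·4²/20 = -4 kN·m
Load 2 — applied couple M₀=-11 kN·m at a=3 m (b=L-a=1):
  R_A = 6M₀ab/L³ = 6·(-11)·3·1/4³ = -99/32 kN
  M_A = M₀b(2a-b)/L² = (-11)·1·(2·3-1)/4² = -55/16 kN·m
  R_B = -6M₀ab/L³ = -6·(-11)·3·1/4³ = 99/32 kN
  M_B = M₀a(2b-a)/L² = (-11)·3·(2·1-3)/4² = 33/16 kN·m
Superposition: R_A = -3/32 kN, M_A = -37/48 kN·m, R_B = 323/32 kN, M_B = -31/16 kN·m

R_A = -3/32 kN, M_A = -37/48 kN·m, R_B = 323/32 kN, M_B = -31/16 kN·m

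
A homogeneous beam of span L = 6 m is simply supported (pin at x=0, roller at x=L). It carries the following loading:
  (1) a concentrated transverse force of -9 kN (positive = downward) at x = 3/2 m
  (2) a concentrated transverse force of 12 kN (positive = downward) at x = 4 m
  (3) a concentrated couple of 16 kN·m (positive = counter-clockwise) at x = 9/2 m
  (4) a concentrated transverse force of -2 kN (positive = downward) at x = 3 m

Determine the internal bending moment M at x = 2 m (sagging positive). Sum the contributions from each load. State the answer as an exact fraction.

M(2) = 7/3 kN·m

Load 1 — point force P=-9 kN at a=3/2 m (b=L-a=9/2):
  M_1 = Pa(L-x)/L  [x>a] = (-9)·(3/2)·(6-2)/6 = -9 kN·m
Load 2 — point force P=12 kN at a=4 m (b=L-a=2):
  M_2 = Pbx/L  [x≤a] = 12·2·2/6 = 8 kN·m
Load 3 — applied couple M₀=16 kN·m at a=9/2 m (b=L-a=3/2):
  M_3 = M₀x/L  [x≤a] = 16·2/6 = 16/3 kN·m
Load 4 — point force P=-2 kN at a=3 m (b=L-a=3):
  M_4 = Pbx/L  [x≤a] = (-2)·3·2/6 = -2 kN·m
Superposition: M = Σ M_i = 7/3 kN·m ≈ 2.333333 kN·m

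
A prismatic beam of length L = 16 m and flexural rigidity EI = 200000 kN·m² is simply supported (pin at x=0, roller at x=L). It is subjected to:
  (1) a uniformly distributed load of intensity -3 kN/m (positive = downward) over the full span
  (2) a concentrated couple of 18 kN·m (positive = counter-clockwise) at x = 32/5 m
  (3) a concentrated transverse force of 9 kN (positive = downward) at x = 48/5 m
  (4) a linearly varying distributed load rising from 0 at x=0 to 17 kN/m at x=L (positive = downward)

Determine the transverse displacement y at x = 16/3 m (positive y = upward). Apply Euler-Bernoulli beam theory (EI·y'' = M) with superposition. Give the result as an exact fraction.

y(16/3) = -6316516/284765625 m

Load 1 — uniform load w=-3 kN/m over full span:
  y_1 = -wx(L³-2Lx²+x³)/(24EI) = -(-3)·(16/3)·(16³-2·16·(16/3)²+(16/3)³)/(24·200000) = 2816/253125 m
Load 2 — applied couple M₀=18 kN·m at a=32/5 m (b=L-a=48/5):
  y_2 = (M₀x³/(6L)+C₁x)/EI  [x≤a] with C₁=M₀(3b²-L²)/(6L)=96/25 = (18·(16/3)³/(6·16)+(96/25)·(16/3))/200000 = 172/703125 m
Load 3 — point force P=9 kN at a=48/5 m (b=L-a=32/5):
  y_3 = -Pbx(L²-b²-x²)/(6LEI)  [x≤a] = -9·(32/5)·(16/3)·(16²-(32/5)²-(16/3)²)/(6·16·200000) = -10496/3515625 m
Load 4 — triangular load w₀=17 kN/m (0→w₀ over full span):
  y_4 = -w₀x(7L⁴-10L²x²+3x⁴)/(360LEI) = -17·(16/3)·(7·16⁴-10·16²·(16/3)²+3·(16/3)⁴)/(360·16·200000) = -69632/2278125 m
Superposition: y = Σ y_i = -6316516/284765625 m ≈ -0.022181 m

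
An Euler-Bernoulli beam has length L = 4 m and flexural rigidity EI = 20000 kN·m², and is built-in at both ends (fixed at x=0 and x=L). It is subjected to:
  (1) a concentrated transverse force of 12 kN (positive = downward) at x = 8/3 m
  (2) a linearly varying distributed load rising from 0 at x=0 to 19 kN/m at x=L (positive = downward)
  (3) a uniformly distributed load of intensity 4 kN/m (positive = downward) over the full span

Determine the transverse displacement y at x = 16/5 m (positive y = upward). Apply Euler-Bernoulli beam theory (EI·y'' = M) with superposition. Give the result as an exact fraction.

Load 1 — point force P=12 kN at a=8/3 m (b=L-a=4/3):
  y_1 = -Pa²(L-x)²(3bL-(3b+a)(L-x))/(6L³EI)  [x>a] = -12·(8/3)²·(4-(16/5))²·(3·(4/3)·4-(3·(4/3)+(8/3))·(4-(16/5)))/(6·4³·20000) = -32/421875 m
Load 2 — triangular load w₀=19 kN/m (0→w₀ over full span):
  y_2 = -w₀x²(L-x)²(x+2L)/(120LEI) = -19·(16/5)²·(4-(16/5))²·((16/5)+2·4)/(120·4·20000) = -4256/29296875 m
Load 3 — uniform load w=4 kN/m over full span:
  y_3 = -wx²(L-x)²/(24EI) = -4·(16/5)²·(4-(16/5))²/(24·20000) = -64/1171875 m
Superposition: y = Σ y_i = -72704/263671875 m ≈ -0.000276 m

y(16/5) = -72704/263671875 m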